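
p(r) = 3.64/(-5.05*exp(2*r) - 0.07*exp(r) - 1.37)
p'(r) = 3.64*(10.1*exp(2*r) + 0.07*exp(r))/(-5.05*exp(2*r) - 0.07*exp(r) - 1.37)^2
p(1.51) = -0.03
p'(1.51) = 0.07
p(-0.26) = -0.82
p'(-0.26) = 1.13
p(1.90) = -0.02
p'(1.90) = 0.03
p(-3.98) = -2.65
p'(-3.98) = 0.01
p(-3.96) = -2.65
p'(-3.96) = 0.01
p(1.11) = -0.08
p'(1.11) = 0.15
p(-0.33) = -0.90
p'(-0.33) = 1.18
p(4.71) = -0.00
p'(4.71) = 0.00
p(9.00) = 0.00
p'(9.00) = 0.00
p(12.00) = 0.00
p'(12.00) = 0.00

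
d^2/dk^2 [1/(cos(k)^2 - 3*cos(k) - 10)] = (4*sin(k)^4 - 51*sin(k)^2 - 75*cos(k)/4 - 9*cos(3*k)/4 + 9)/(sin(k)^2 + 3*cos(k) + 9)^3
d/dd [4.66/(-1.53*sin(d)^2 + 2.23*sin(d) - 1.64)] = (14.2596*sin(d) - 10.3918)*cos(d)/(1.53*sin(d)^2 - 2.23*sin(d) + 1.64)^2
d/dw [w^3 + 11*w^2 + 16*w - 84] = 3*w^2 + 22*w + 16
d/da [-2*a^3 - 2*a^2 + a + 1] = -6*a^2 - 4*a + 1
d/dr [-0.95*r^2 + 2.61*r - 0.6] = 2.61 - 1.9*r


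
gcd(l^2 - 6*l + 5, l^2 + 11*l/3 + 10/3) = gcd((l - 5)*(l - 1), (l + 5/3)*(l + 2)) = 1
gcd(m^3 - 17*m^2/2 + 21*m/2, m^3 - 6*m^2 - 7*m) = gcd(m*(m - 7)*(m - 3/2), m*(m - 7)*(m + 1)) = m^2 - 7*m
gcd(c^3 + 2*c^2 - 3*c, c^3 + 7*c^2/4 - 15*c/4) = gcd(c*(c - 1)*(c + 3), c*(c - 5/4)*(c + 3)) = c^2 + 3*c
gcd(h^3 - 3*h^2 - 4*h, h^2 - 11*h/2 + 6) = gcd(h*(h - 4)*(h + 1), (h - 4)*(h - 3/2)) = h - 4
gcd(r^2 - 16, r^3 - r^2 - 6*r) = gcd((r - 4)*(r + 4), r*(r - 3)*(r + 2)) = 1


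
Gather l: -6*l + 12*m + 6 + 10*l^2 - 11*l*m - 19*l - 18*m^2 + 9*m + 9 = 10*l^2 + l*(-11*m - 25) - 18*m^2 + 21*m + 15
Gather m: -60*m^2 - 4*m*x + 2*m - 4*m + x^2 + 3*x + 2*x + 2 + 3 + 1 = -60*m^2 + m*(-4*x - 2) + x^2 + 5*x + 6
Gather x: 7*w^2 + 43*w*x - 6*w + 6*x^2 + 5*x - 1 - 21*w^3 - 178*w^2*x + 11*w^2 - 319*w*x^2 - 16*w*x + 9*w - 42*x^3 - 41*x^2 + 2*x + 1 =-21*w^3 + 18*w^2 + 3*w - 42*x^3 + x^2*(-319*w - 35) + x*(-178*w^2 + 27*w + 7)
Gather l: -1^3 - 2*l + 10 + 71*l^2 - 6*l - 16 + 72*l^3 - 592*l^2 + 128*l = 72*l^3 - 521*l^2 + 120*l - 7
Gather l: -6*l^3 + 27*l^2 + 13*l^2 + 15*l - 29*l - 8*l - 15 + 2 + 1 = -6*l^3 + 40*l^2 - 22*l - 12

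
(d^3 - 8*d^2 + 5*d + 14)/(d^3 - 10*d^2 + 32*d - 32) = (d^2 - 6*d - 7)/(d^2 - 8*d + 16)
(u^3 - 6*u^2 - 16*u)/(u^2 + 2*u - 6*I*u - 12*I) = u*(u - 8)/(u - 6*I)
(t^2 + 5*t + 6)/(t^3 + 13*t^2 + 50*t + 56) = (t + 3)/(t^2 + 11*t + 28)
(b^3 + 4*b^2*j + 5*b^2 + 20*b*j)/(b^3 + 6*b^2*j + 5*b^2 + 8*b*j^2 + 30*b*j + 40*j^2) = b/(b + 2*j)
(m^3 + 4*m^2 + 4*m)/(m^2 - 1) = m*(m^2 + 4*m + 4)/(m^2 - 1)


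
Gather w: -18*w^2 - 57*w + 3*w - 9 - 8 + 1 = -18*w^2 - 54*w - 16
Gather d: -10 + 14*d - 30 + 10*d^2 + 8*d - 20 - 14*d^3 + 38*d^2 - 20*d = -14*d^3 + 48*d^2 + 2*d - 60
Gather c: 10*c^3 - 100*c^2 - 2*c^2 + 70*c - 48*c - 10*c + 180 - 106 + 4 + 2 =10*c^3 - 102*c^2 + 12*c + 80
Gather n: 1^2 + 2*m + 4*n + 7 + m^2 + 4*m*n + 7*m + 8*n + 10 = m^2 + 9*m + n*(4*m + 12) + 18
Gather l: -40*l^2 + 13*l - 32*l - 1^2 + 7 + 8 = -40*l^2 - 19*l + 14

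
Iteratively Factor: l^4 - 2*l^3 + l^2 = (l - 1)*(l^3 - l^2) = l*(l - 1)*(l^2 - l) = l*(l - 1)^2*(l)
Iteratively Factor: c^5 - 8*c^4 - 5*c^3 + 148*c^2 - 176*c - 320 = (c + 4)*(c^4 - 12*c^3 + 43*c^2 - 24*c - 80) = (c - 4)*(c + 4)*(c^3 - 8*c^2 + 11*c + 20) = (c - 4)^2*(c + 4)*(c^2 - 4*c - 5) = (c - 5)*(c - 4)^2*(c + 4)*(c + 1)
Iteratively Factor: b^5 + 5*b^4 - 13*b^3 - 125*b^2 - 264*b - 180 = (b + 3)*(b^4 + 2*b^3 - 19*b^2 - 68*b - 60) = (b - 5)*(b + 3)*(b^3 + 7*b^2 + 16*b + 12) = (b - 5)*(b + 2)*(b + 3)*(b^2 + 5*b + 6) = (b - 5)*(b + 2)^2*(b + 3)*(b + 3)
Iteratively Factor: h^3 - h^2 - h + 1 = (h + 1)*(h^2 - 2*h + 1) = (h - 1)*(h + 1)*(h - 1)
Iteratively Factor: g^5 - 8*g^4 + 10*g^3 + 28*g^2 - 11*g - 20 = (g - 1)*(g^4 - 7*g^3 + 3*g^2 + 31*g + 20) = (g - 5)*(g - 1)*(g^3 - 2*g^2 - 7*g - 4) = (g - 5)*(g - 1)*(g + 1)*(g^2 - 3*g - 4) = (g - 5)*(g - 1)*(g + 1)^2*(g - 4)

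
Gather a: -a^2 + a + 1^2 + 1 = -a^2 + a + 2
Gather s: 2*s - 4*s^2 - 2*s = -4*s^2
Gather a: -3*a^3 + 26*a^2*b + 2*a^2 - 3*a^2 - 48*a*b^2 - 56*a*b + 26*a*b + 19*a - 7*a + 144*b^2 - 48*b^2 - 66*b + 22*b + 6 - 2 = -3*a^3 + a^2*(26*b - 1) + a*(-48*b^2 - 30*b + 12) + 96*b^2 - 44*b + 4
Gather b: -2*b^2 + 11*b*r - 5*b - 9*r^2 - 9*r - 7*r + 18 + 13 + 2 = -2*b^2 + b*(11*r - 5) - 9*r^2 - 16*r + 33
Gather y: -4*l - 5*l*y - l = -5*l*y - 5*l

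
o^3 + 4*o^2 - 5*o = o*(o - 1)*(o + 5)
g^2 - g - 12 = (g - 4)*(g + 3)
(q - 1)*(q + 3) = q^2 + 2*q - 3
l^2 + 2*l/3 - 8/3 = (l - 4/3)*(l + 2)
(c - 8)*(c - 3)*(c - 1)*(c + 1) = c^4 - 11*c^3 + 23*c^2 + 11*c - 24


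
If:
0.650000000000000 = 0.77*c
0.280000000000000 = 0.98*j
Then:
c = 0.84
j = 0.29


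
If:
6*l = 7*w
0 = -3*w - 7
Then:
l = -49/18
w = -7/3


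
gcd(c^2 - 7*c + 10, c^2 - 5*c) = c - 5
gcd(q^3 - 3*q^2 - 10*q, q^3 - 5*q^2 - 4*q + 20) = q^2 - 3*q - 10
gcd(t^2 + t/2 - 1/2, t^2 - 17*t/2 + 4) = t - 1/2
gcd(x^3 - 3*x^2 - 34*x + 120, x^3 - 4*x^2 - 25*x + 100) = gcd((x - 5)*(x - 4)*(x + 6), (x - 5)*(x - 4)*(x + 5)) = x^2 - 9*x + 20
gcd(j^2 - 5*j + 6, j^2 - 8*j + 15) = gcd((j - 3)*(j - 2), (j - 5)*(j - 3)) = j - 3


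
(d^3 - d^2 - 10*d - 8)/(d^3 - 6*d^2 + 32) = (d + 1)/(d - 4)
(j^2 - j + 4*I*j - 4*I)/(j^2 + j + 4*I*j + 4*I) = (j - 1)/(j + 1)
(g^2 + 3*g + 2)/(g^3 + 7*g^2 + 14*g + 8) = 1/(g + 4)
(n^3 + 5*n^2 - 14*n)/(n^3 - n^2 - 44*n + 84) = n/(n - 6)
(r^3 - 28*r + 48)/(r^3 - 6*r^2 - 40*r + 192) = (r - 2)/(r - 8)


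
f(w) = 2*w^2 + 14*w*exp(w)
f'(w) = 14*w*exp(w) + 4*w + 14*exp(w)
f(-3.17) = 18.23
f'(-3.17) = -13.96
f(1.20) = 58.66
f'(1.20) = 107.06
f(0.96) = 36.94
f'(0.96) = 75.50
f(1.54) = 105.31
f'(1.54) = 172.03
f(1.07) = 45.96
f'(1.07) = 88.77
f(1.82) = 163.88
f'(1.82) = 250.94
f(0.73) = 22.27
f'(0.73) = 53.18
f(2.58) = 489.99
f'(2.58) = 671.76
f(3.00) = 861.59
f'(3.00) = 1136.79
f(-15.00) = 450.00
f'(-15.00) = -60.00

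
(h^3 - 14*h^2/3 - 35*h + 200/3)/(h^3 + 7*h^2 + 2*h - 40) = (3*h^2 - 29*h + 40)/(3*(h^2 + 2*h - 8))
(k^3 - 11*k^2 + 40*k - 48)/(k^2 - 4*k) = k - 7 + 12/k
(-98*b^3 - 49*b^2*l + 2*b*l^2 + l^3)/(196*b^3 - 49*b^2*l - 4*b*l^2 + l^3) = (-2*b - l)/(4*b - l)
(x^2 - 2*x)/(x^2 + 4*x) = (x - 2)/(x + 4)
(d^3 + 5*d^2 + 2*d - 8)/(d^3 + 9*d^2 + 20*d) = (d^2 + d - 2)/(d*(d + 5))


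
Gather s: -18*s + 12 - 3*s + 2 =14 - 21*s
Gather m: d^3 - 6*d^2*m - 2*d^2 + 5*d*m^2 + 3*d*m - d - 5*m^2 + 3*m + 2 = d^3 - 2*d^2 - d + m^2*(5*d - 5) + m*(-6*d^2 + 3*d + 3) + 2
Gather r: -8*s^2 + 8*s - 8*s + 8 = 8 - 8*s^2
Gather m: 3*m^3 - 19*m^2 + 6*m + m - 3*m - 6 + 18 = 3*m^3 - 19*m^2 + 4*m + 12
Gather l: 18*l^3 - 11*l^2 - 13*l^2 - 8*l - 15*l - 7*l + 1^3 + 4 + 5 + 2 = 18*l^3 - 24*l^2 - 30*l + 12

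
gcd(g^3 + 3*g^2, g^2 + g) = g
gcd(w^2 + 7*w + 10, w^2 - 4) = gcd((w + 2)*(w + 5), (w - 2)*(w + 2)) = w + 2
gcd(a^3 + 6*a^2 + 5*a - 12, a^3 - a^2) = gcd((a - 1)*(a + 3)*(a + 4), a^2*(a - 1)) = a - 1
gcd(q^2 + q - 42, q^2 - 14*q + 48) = q - 6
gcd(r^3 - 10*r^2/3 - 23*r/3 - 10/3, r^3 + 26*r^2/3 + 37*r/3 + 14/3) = r^2 + 5*r/3 + 2/3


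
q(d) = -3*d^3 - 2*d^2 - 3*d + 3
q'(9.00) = -768.00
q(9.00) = -2373.00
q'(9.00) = -768.00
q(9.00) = -2373.00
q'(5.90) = -339.89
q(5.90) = -700.46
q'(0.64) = -9.25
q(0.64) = -0.53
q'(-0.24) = -2.56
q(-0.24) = 3.65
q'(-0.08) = -2.74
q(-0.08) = 3.23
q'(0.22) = -4.32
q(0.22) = 2.21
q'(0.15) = -3.80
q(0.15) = 2.49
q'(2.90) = -90.29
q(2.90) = -95.69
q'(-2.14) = -35.66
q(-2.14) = 29.66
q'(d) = -9*d^2 - 4*d - 3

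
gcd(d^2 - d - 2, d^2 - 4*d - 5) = d + 1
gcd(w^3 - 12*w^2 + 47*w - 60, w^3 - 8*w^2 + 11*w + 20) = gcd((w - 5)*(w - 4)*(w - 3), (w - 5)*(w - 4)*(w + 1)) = w^2 - 9*w + 20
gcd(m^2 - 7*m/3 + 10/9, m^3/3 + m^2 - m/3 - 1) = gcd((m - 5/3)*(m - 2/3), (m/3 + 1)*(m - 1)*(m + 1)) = 1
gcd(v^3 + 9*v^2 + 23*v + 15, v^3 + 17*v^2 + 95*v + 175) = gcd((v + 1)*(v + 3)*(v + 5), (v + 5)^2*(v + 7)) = v + 5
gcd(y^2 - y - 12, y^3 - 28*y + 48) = y - 4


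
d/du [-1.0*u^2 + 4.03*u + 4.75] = 4.03 - 2.0*u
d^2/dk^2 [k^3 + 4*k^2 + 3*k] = 6*k + 8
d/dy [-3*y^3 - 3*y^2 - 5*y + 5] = -9*y^2 - 6*y - 5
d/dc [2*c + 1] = 2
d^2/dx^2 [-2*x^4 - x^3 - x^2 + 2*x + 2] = -24*x^2 - 6*x - 2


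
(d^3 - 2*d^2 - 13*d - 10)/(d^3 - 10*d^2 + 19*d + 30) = (d + 2)/(d - 6)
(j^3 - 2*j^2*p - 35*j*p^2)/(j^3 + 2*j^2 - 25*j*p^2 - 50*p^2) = j*(-j + 7*p)/(-j^2 + 5*j*p - 2*j + 10*p)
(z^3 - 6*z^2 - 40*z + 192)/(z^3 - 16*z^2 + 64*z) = (z^2 + 2*z - 24)/(z*(z - 8))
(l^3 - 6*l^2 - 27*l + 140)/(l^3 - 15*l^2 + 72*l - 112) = (l + 5)/(l - 4)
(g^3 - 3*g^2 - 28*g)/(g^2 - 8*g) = (g^2 - 3*g - 28)/(g - 8)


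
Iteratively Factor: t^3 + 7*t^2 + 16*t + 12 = (t + 2)*(t^2 + 5*t + 6) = (t + 2)*(t + 3)*(t + 2)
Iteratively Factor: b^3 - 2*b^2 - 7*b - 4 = (b + 1)*(b^2 - 3*b - 4) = (b - 4)*(b + 1)*(b + 1)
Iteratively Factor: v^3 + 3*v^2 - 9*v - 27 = (v - 3)*(v^2 + 6*v + 9) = (v - 3)*(v + 3)*(v + 3)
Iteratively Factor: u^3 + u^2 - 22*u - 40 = (u + 4)*(u^2 - 3*u - 10) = (u + 2)*(u + 4)*(u - 5)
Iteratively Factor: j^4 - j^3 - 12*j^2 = (j - 4)*(j^3 + 3*j^2) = j*(j - 4)*(j^2 + 3*j) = j*(j - 4)*(j + 3)*(j)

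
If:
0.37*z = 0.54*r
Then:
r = 0.685185185185185*z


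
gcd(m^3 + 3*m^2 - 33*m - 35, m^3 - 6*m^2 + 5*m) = m - 5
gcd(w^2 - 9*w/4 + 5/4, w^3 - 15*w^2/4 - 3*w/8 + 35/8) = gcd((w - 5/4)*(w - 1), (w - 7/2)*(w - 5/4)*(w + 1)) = w - 5/4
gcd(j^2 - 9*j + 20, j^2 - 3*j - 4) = j - 4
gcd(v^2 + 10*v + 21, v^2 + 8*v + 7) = v + 7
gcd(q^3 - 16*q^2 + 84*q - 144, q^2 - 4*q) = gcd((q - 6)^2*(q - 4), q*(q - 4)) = q - 4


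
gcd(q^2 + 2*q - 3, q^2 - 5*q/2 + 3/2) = q - 1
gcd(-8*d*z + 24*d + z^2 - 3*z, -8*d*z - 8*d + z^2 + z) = -8*d + z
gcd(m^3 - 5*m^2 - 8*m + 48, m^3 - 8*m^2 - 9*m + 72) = m + 3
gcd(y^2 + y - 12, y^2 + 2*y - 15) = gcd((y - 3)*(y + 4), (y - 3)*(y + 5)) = y - 3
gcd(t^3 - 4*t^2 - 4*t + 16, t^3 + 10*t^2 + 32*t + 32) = t + 2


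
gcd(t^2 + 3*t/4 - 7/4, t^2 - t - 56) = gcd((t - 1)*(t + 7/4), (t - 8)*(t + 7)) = 1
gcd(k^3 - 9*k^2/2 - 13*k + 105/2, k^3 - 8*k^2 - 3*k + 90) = k - 5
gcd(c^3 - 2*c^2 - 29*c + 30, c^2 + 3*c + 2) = 1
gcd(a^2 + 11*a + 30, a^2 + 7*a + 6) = a + 6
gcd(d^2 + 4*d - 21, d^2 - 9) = d - 3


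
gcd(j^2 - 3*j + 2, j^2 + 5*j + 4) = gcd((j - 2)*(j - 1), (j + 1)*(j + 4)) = 1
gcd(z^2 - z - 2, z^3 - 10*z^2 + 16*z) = z - 2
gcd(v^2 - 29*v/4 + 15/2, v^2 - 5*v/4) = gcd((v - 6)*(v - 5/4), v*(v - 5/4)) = v - 5/4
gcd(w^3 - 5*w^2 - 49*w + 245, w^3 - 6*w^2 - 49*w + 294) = w^2 - 49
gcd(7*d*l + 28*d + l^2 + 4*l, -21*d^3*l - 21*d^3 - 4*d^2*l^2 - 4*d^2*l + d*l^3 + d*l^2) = 1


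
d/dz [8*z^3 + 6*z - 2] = 24*z^2 + 6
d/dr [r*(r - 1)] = 2*r - 1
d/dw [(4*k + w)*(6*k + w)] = 10*k + 2*w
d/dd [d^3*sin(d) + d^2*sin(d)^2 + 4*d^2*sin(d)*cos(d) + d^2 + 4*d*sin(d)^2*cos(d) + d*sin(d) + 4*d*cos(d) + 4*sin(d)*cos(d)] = d^3*cos(d) + 3*d^2*sin(d) + d^2*sin(2*d) + 4*d^2*cos(2*d) - 5*d*sin(d) + 4*d*sin(2*d) + 3*d*sin(3*d) + d*cos(d) - d*cos(2*d) + 3*d + sin(d) + 5*cos(d) + 4*cos(2*d) - cos(3*d)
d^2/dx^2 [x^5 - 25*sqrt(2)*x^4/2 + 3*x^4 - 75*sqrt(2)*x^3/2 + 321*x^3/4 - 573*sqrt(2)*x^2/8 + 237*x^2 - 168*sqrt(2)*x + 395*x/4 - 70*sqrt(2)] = 20*x^3 - 150*sqrt(2)*x^2 + 36*x^2 - 225*sqrt(2)*x + 963*x/2 - 573*sqrt(2)/4 + 474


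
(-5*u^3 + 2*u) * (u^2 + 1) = -5*u^5 - 3*u^3 + 2*u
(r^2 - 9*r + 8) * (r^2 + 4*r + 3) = r^4 - 5*r^3 - 25*r^2 + 5*r + 24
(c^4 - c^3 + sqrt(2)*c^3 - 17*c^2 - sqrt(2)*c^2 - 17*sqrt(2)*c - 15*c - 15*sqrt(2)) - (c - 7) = c^4 - c^3 + sqrt(2)*c^3 - 17*c^2 - sqrt(2)*c^2 - 17*sqrt(2)*c - 16*c - 15*sqrt(2) + 7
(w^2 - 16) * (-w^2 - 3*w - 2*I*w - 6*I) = -w^4 - 3*w^3 - 2*I*w^3 + 16*w^2 - 6*I*w^2 + 48*w + 32*I*w + 96*I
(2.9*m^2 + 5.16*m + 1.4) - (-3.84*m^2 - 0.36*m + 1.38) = 6.74*m^2 + 5.52*m + 0.02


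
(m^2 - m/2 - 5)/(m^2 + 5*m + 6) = (m - 5/2)/(m + 3)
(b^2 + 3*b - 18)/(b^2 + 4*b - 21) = (b + 6)/(b + 7)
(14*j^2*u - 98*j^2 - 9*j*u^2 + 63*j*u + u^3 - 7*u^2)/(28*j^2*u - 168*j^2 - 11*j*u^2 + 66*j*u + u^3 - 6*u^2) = (-2*j*u + 14*j + u^2 - 7*u)/(-4*j*u + 24*j + u^2 - 6*u)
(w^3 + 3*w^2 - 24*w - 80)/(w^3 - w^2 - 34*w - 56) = (w^2 - w - 20)/(w^2 - 5*w - 14)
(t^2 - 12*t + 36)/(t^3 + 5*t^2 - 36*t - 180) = (t - 6)/(t^2 + 11*t + 30)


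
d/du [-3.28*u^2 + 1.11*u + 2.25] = 1.11 - 6.56*u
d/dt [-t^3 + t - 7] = 1 - 3*t^2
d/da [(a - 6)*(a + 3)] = 2*a - 3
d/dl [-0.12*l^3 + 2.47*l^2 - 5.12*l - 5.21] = -0.36*l^2 + 4.94*l - 5.12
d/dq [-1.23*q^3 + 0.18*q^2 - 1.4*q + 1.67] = -3.69*q^2 + 0.36*q - 1.4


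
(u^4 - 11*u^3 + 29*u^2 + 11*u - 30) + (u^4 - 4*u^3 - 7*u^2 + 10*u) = 2*u^4 - 15*u^3 + 22*u^2 + 21*u - 30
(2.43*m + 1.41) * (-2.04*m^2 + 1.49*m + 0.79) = -4.9572*m^3 + 0.7443*m^2 + 4.0206*m + 1.1139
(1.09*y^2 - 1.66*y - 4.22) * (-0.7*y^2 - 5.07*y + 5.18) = -0.763*y^4 - 4.3643*y^3 + 17.0164*y^2 + 12.7966*y - 21.8596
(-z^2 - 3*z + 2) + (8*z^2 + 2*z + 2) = 7*z^2 - z + 4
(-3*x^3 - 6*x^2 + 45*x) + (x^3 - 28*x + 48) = -2*x^3 - 6*x^2 + 17*x + 48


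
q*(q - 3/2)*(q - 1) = q^3 - 5*q^2/2 + 3*q/2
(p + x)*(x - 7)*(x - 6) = p*x^2 - 13*p*x + 42*p + x^3 - 13*x^2 + 42*x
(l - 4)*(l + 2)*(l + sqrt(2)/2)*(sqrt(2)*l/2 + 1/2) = sqrt(2)*l^4/2 - sqrt(2)*l^3 + l^3 - 15*sqrt(2)*l^2/4 - 2*l^2 - 8*l - sqrt(2)*l/2 - 2*sqrt(2)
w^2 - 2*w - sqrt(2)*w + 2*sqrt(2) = (w - 2)*(w - sqrt(2))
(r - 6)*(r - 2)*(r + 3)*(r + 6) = r^4 + r^3 - 42*r^2 - 36*r + 216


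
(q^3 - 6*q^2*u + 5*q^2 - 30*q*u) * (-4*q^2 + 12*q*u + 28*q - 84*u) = -4*q^5 + 36*q^4*u + 8*q^4 - 72*q^3*u^2 - 72*q^3*u + 140*q^3 + 144*q^2*u^2 - 1260*q^2*u + 2520*q*u^2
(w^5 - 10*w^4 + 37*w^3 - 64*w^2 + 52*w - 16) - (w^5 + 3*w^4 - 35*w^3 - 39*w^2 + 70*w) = -13*w^4 + 72*w^3 - 25*w^2 - 18*w - 16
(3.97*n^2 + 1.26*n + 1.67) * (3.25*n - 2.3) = 12.9025*n^3 - 5.036*n^2 + 2.5295*n - 3.841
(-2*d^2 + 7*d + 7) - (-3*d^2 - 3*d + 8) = d^2 + 10*d - 1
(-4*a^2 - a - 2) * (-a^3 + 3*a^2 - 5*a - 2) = 4*a^5 - 11*a^4 + 19*a^3 + 7*a^2 + 12*a + 4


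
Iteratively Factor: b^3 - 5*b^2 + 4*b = (b)*(b^2 - 5*b + 4) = b*(b - 4)*(b - 1)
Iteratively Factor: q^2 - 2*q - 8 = (q - 4)*(q + 2)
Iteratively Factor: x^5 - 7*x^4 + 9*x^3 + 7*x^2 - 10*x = (x + 1)*(x^4 - 8*x^3 + 17*x^2 - 10*x) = (x - 5)*(x + 1)*(x^3 - 3*x^2 + 2*x) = (x - 5)*(x - 1)*(x + 1)*(x^2 - 2*x) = x*(x - 5)*(x - 1)*(x + 1)*(x - 2)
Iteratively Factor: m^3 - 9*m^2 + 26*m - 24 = (m - 2)*(m^2 - 7*m + 12) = (m - 3)*(m - 2)*(m - 4)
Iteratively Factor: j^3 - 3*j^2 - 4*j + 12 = (j + 2)*(j^2 - 5*j + 6) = (j - 2)*(j + 2)*(j - 3)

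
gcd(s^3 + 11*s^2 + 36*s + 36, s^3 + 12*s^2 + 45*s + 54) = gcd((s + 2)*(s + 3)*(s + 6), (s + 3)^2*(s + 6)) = s^2 + 9*s + 18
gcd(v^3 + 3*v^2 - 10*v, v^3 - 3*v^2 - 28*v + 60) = v^2 + 3*v - 10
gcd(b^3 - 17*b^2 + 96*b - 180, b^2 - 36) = b - 6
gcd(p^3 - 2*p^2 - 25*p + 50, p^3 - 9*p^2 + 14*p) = p - 2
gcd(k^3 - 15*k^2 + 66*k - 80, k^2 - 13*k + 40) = k^2 - 13*k + 40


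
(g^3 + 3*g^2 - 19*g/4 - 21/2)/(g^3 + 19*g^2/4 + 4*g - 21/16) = 4*(g - 2)/(4*g - 1)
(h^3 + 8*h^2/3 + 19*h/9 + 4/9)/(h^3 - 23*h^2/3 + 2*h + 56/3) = (3*h^2 + 4*h + 1)/(3*(h^2 - 9*h + 14))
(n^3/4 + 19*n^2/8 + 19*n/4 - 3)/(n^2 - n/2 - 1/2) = (-2*n^3 - 19*n^2 - 38*n + 24)/(4*(-2*n^2 + n + 1))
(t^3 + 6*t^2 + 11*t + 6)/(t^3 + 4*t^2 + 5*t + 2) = (t + 3)/(t + 1)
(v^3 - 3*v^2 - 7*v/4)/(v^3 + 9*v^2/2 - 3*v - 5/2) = v*(2*v - 7)/(2*(v^2 + 4*v - 5))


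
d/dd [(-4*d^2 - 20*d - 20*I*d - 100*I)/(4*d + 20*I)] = -1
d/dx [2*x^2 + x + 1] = 4*x + 1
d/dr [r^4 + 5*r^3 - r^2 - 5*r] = 4*r^3 + 15*r^2 - 2*r - 5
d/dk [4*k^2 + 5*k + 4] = 8*k + 5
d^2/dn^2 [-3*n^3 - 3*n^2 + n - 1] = -18*n - 6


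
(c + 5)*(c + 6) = c^2 + 11*c + 30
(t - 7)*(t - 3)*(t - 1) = t^3 - 11*t^2 + 31*t - 21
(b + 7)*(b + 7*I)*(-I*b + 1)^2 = -b^4 - 7*b^3 - 9*I*b^3 + 15*b^2 - 63*I*b^2 + 105*b + 7*I*b + 49*I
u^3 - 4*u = u*(u - 2)*(u + 2)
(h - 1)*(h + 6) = h^2 + 5*h - 6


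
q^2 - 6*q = q*(q - 6)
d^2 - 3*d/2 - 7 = (d - 7/2)*(d + 2)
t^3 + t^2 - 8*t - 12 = (t - 3)*(t + 2)^2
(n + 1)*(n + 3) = n^2 + 4*n + 3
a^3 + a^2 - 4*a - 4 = (a - 2)*(a + 1)*(a + 2)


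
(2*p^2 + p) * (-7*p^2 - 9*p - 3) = -14*p^4 - 25*p^3 - 15*p^2 - 3*p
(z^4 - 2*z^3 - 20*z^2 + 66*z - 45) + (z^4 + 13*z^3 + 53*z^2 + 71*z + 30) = 2*z^4 + 11*z^3 + 33*z^2 + 137*z - 15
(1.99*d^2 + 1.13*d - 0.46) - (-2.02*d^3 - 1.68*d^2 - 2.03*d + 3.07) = 2.02*d^3 + 3.67*d^2 + 3.16*d - 3.53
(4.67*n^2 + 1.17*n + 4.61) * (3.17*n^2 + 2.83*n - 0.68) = 14.8039*n^4 + 16.925*n^3 + 14.7492*n^2 + 12.2507*n - 3.1348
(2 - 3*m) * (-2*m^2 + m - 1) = 6*m^3 - 7*m^2 + 5*m - 2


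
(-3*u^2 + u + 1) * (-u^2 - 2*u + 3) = 3*u^4 + 5*u^3 - 12*u^2 + u + 3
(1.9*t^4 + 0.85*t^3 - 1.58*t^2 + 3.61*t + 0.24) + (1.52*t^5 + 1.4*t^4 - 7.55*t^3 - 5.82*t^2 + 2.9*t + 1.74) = 1.52*t^5 + 3.3*t^4 - 6.7*t^3 - 7.4*t^2 + 6.51*t + 1.98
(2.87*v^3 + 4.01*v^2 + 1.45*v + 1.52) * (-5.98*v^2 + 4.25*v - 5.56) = -17.1626*v^5 - 11.7823*v^4 - 7.5857*v^3 - 25.2227*v^2 - 1.602*v - 8.4512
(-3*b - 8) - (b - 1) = -4*b - 7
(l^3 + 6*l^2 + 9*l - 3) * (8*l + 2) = 8*l^4 + 50*l^3 + 84*l^2 - 6*l - 6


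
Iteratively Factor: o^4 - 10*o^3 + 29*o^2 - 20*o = (o - 4)*(o^3 - 6*o^2 + 5*o) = (o - 4)*(o - 1)*(o^2 - 5*o) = (o - 5)*(o - 4)*(o - 1)*(o)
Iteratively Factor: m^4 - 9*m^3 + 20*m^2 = (m)*(m^3 - 9*m^2 + 20*m) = m^2*(m^2 - 9*m + 20) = m^2*(m - 5)*(m - 4)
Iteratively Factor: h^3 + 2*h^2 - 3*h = (h + 3)*(h^2 - h) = h*(h + 3)*(h - 1)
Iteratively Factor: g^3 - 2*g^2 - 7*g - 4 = (g - 4)*(g^2 + 2*g + 1) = (g - 4)*(g + 1)*(g + 1)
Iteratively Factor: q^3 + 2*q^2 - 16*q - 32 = (q + 2)*(q^2 - 16) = (q - 4)*(q + 2)*(q + 4)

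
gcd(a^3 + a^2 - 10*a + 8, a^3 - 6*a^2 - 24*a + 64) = a^2 + 2*a - 8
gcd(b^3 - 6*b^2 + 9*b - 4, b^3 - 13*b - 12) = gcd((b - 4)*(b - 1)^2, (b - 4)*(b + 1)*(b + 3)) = b - 4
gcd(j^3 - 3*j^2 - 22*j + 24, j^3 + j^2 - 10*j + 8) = j^2 + 3*j - 4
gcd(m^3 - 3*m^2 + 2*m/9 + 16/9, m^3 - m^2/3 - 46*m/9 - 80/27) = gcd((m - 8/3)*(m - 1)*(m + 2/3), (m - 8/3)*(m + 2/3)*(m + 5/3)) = m^2 - 2*m - 16/9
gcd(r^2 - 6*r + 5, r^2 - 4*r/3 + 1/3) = r - 1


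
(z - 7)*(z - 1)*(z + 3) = z^3 - 5*z^2 - 17*z + 21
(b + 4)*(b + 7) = b^2 + 11*b + 28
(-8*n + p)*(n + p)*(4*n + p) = -32*n^3 - 36*n^2*p - 3*n*p^2 + p^3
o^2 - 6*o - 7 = (o - 7)*(o + 1)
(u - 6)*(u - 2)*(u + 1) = u^3 - 7*u^2 + 4*u + 12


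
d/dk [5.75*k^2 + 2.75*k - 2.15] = 11.5*k + 2.75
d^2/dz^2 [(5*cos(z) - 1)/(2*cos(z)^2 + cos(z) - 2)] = (-180*sin(z)^4*cos(z) + 26*sin(z)^4 - 35*sin(z)^2 + 89*cos(z)/2 - 117*cos(3*z)/2 + 10*cos(5*z) + 19)/(-2*sin(z)^2 + cos(z))^3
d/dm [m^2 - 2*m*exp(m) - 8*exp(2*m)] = -2*m*exp(m) + 2*m - 16*exp(2*m) - 2*exp(m)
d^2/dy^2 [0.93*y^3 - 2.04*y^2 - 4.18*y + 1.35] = 5.58*y - 4.08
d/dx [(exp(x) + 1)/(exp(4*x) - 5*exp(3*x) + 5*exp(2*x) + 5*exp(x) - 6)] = (-3*exp(2*x) + 12*exp(x) - 11)*exp(x)/(exp(6*x) - 12*exp(5*x) + 58*exp(4*x) - 144*exp(3*x) + 193*exp(2*x) - 132*exp(x) + 36)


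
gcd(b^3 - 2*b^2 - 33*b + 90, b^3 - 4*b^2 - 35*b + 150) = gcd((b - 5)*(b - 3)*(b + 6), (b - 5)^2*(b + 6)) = b^2 + b - 30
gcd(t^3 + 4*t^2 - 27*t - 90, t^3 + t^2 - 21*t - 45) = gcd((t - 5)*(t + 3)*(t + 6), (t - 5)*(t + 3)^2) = t^2 - 2*t - 15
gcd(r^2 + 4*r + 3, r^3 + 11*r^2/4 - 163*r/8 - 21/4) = 1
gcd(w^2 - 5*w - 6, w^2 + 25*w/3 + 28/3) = 1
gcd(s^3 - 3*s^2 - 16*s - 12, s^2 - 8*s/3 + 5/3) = 1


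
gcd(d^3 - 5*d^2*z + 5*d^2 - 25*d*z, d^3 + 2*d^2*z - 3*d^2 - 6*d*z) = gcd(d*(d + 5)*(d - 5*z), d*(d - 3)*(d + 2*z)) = d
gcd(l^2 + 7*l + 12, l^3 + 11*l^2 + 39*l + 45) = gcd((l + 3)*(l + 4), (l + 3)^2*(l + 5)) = l + 3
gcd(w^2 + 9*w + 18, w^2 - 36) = w + 6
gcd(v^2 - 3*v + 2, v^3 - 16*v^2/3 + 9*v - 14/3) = v^2 - 3*v + 2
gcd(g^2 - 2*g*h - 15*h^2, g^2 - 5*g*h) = g - 5*h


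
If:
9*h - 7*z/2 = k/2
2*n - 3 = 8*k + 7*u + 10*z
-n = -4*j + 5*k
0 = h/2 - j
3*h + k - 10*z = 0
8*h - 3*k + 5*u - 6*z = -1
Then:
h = -136/18289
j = -68/18289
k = -1272/18289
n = 6088/18289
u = -4405/18289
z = -168/18289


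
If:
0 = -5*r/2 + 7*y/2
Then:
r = 7*y/5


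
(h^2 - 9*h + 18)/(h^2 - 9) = (h - 6)/(h + 3)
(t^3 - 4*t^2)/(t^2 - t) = t*(t - 4)/(t - 1)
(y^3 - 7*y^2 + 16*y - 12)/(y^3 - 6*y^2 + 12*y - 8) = (y - 3)/(y - 2)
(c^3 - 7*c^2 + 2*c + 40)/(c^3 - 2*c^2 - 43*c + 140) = (c + 2)/(c + 7)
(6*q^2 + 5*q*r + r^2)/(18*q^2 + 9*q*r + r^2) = (2*q + r)/(6*q + r)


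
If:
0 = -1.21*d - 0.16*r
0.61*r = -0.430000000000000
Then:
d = 0.09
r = -0.70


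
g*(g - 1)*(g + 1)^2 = g^4 + g^3 - g^2 - g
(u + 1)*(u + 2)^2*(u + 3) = u^4 + 8*u^3 + 23*u^2 + 28*u + 12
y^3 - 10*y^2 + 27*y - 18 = (y - 6)*(y - 3)*(y - 1)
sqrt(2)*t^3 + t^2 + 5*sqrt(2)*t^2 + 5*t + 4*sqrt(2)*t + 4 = (t + 1)*(t + 4)*(sqrt(2)*t + 1)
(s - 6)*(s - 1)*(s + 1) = s^3 - 6*s^2 - s + 6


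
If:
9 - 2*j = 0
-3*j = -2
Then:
No Solution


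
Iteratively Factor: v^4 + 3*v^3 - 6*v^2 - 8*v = (v)*(v^3 + 3*v^2 - 6*v - 8) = v*(v + 4)*(v^2 - v - 2) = v*(v + 1)*(v + 4)*(v - 2)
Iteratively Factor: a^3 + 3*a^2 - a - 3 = (a - 1)*(a^2 + 4*a + 3) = (a - 1)*(a + 1)*(a + 3)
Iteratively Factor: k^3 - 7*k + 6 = (k - 1)*(k^2 + k - 6) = (k - 1)*(k + 3)*(k - 2)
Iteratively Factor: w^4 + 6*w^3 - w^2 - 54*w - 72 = (w + 2)*(w^3 + 4*w^2 - 9*w - 36) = (w + 2)*(w + 3)*(w^2 + w - 12) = (w - 3)*(w + 2)*(w + 3)*(w + 4)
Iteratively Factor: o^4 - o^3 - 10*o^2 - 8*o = (o + 2)*(o^3 - 3*o^2 - 4*o) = o*(o + 2)*(o^2 - 3*o - 4) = o*(o - 4)*(o + 2)*(o + 1)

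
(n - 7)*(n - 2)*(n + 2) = n^3 - 7*n^2 - 4*n + 28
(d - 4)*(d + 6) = d^2 + 2*d - 24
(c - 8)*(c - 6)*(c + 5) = c^3 - 9*c^2 - 22*c + 240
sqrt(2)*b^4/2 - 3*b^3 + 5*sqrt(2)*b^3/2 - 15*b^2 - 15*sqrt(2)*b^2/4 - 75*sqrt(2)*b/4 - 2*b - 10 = (b + 5)*(b - 4*sqrt(2))*(b + sqrt(2)/2)*(sqrt(2)*b/2 + 1/2)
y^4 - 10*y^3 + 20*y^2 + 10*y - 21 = (y - 7)*(y - 3)*(y - 1)*(y + 1)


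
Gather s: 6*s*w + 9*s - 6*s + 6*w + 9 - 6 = s*(6*w + 3) + 6*w + 3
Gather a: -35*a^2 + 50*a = -35*a^2 + 50*a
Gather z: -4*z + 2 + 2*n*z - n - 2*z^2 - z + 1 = -n - 2*z^2 + z*(2*n - 5) + 3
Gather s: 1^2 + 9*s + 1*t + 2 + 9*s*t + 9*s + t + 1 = s*(9*t + 18) + 2*t + 4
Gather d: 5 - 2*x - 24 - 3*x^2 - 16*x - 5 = -3*x^2 - 18*x - 24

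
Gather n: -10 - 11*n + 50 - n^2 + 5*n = -n^2 - 6*n + 40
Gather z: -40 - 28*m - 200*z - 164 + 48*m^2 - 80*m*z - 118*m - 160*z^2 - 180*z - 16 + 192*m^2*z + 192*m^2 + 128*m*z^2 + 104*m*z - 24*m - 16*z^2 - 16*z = 240*m^2 - 170*m + z^2*(128*m - 176) + z*(192*m^2 + 24*m - 396) - 220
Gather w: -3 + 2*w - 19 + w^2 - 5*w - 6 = w^2 - 3*w - 28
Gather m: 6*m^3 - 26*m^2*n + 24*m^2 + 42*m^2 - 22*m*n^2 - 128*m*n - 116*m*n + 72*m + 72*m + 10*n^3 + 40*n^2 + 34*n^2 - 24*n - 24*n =6*m^3 + m^2*(66 - 26*n) + m*(-22*n^2 - 244*n + 144) + 10*n^3 + 74*n^2 - 48*n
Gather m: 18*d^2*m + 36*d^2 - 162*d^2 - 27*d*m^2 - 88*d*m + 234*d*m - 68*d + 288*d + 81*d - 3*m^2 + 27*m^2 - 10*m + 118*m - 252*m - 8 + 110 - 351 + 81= -126*d^2 + 301*d + m^2*(24 - 27*d) + m*(18*d^2 + 146*d - 144) - 168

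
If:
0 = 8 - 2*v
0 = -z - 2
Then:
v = 4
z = -2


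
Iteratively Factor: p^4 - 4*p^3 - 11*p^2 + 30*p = (p + 3)*(p^3 - 7*p^2 + 10*p) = (p - 2)*(p + 3)*(p^2 - 5*p) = p*(p - 2)*(p + 3)*(p - 5)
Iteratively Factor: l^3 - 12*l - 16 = (l - 4)*(l^2 + 4*l + 4) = (l - 4)*(l + 2)*(l + 2)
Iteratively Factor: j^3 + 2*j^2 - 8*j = (j)*(j^2 + 2*j - 8) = j*(j + 4)*(j - 2)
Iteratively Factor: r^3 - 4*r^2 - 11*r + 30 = (r + 3)*(r^2 - 7*r + 10) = (r - 2)*(r + 3)*(r - 5)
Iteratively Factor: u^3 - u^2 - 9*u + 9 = (u + 3)*(u^2 - 4*u + 3) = (u - 3)*(u + 3)*(u - 1)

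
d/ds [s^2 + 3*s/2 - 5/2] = 2*s + 3/2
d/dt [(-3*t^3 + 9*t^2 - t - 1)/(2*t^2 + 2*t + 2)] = t*(-3*t^3 - 6*t^2 + t + 20)/(2*(t^4 + 2*t^3 + 3*t^2 + 2*t + 1))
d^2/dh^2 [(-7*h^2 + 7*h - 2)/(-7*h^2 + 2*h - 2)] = 10*(-49*h^3 + 42*h - 4)/(343*h^6 - 294*h^5 + 378*h^4 - 176*h^3 + 108*h^2 - 24*h + 8)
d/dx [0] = 0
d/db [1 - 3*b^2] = -6*b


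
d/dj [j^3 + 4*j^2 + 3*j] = 3*j^2 + 8*j + 3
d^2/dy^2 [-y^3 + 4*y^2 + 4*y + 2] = 8 - 6*y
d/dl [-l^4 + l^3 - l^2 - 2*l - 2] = -4*l^3 + 3*l^2 - 2*l - 2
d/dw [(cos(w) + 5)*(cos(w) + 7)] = -2*(cos(w) + 6)*sin(w)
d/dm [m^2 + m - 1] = 2*m + 1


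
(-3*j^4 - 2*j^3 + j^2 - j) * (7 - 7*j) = 21*j^5 - 7*j^4 - 21*j^3 + 14*j^2 - 7*j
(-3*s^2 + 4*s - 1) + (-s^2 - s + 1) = -4*s^2 + 3*s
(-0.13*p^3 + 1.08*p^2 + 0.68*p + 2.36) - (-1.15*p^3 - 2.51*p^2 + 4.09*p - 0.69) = 1.02*p^3 + 3.59*p^2 - 3.41*p + 3.05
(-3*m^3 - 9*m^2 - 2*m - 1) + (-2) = -3*m^3 - 9*m^2 - 2*m - 3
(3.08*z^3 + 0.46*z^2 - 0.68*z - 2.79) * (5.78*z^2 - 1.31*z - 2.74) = 17.8024*z^5 - 1.376*z^4 - 12.9722*z^3 - 16.4958*z^2 + 5.5181*z + 7.6446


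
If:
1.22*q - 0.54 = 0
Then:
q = 0.44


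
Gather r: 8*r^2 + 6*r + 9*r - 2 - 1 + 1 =8*r^2 + 15*r - 2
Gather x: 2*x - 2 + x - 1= 3*x - 3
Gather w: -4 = -4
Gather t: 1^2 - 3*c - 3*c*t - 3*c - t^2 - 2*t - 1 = -6*c - t^2 + t*(-3*c - 2)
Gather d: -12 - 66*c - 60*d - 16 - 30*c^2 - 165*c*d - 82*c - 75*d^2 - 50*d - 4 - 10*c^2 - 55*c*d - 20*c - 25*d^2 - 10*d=-40*c^2 - 168*c - 100*d^2 + d*(-220*c - 120) - 32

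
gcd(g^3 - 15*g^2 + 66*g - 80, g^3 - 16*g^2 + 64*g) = g - 8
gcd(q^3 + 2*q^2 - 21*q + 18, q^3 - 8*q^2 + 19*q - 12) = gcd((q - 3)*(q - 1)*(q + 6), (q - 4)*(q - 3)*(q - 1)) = q^2 - 4*q + 3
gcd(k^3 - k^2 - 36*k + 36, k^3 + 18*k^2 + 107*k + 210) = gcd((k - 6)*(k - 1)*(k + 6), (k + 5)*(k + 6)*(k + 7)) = k + 6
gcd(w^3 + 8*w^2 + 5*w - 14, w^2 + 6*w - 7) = w^2 + 6*w - 7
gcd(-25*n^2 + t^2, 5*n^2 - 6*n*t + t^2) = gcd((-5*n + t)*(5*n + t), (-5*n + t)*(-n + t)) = -5*n + t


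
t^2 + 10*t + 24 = (t + 4)*(t + 6)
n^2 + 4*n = n*(n + 4)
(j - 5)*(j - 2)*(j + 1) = j^3 - 6*j^2 + 3*j + 10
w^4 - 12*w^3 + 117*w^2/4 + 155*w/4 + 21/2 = (w - 7)*(w - 6)*(w + 1/2)^2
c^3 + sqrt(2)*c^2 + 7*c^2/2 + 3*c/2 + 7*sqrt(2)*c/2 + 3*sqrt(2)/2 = (c + 1/2)*(c + 3)*(c + sqrt(2))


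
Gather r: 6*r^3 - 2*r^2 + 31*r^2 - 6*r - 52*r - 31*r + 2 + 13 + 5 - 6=6*r^3 + 29*r^2 - 89*r + 14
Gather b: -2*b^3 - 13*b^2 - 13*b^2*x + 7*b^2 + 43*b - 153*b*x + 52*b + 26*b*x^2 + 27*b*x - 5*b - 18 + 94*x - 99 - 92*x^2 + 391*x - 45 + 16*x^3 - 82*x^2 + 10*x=-2*b^3 + b^2*(-13*x - 6) + b*(26*x^2 - 126*x + 90) + 16*x^3 - 174*x^2 + 495*x - 162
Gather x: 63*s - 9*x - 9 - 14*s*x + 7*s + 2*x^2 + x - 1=70*s + 2*x^2 + x*(-14*s - 8) - 10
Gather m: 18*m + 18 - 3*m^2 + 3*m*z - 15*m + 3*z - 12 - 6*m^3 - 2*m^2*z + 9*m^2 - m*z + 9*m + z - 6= -6*m^3 + m^2*(6 - 2*z) + m*(2*z + 12) + 4*z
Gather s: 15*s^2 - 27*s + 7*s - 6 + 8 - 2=15*s^2 - 20*s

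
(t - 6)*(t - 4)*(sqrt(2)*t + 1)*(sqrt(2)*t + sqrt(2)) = 2*t^4 - 18*t^3 + sqrt(2)*t^3 - 9*sqrt(2)*t^2 + 28*t^2 + 14*sqrt(2)*t + 48*t + 24*sqrt(2)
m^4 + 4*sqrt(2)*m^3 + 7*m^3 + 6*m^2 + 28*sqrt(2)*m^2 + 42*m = m*(m + 7)*(m + sqrt(2))*(m + 3*sqrt(2))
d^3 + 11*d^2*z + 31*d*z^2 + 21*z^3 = (d + z)*(d + 3*z)*(d + 7*z)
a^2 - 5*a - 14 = (a - 7)*(a + 2)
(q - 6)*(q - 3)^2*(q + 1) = q^4 - 11*q^3 + 33*q^2 - 9*q - 54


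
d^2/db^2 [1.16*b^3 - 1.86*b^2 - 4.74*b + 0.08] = 6.96*b - 3.72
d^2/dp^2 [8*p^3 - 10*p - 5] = 48*p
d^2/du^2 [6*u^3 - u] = 36*u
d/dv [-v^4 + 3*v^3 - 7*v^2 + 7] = v*(-4*v^2 + 9*v - 14)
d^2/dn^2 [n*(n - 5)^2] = 6*n - 20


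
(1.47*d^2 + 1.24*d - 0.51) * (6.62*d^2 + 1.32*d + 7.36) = 9.7314*d^4 + 10.1492*d^3 + 9.0798*d^2 + 8.4532*d - 3.7536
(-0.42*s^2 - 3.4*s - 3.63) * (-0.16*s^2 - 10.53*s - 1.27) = 0.0672*s^4 + 4.9666*s^3 + 36.9162*s^2 + 42.5419*s + 4.6101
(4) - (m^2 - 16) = 20 - m^2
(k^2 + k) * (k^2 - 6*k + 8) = k^4 - 5*k^3 + 2*k^2 + 8*k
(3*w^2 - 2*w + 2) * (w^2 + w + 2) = 3*w^4 + w^3 + 6*w^2 - 2*w + 4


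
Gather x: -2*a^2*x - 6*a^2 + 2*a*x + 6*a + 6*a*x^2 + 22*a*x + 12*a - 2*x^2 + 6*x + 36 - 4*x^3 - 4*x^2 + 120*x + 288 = -6*a^2 + 18*a - 4*x^3 + x^2*(6*a - 6) + x*(-2*a^2 + 24*a + 126) + 324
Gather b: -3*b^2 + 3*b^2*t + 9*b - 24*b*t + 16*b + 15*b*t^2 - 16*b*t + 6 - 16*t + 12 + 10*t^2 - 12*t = b^2*(3*t - 3) + b*(15*t^2 - 40*t + 25) + 10*t^2 - 28*t + 18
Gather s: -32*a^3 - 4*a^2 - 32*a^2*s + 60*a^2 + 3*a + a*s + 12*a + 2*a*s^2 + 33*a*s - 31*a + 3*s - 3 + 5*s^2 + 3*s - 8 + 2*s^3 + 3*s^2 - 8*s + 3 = -32*a^3 + 56*a^2 - 16*a + 2*s^3 + s^2*(2*a + 8) + s*(-32*a^2 + 34*a - 2) - 8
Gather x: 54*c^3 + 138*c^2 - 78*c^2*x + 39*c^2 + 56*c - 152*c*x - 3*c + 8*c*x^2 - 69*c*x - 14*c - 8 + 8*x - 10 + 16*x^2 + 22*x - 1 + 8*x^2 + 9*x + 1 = 54*c^3 + 177*c^2 + 39*c + x^2*(8*c + 24) + x*(-78*c^2 - 221*c + 39) - 18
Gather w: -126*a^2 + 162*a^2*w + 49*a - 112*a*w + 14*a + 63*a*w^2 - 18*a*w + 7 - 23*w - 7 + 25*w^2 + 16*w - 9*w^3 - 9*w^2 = -126*a^2 + 63*a - 9*w^3 + w^2*(63*a + 16) + w*(162*a^2 - 130*a - 7)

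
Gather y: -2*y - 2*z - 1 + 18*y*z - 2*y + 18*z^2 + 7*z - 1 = y*(18*z - 4) + 18*z^2 + 5*z - 2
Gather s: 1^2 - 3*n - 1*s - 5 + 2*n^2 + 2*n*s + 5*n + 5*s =2*n^2 + 2*n + s*(2*n + 4) - 4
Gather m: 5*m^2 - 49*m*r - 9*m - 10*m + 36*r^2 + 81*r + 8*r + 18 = 5*m^2 + m*(-49*r - 19) + 36*r^2 + 89*r + 18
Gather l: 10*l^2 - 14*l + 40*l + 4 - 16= 10*l^2 + 26*l - 12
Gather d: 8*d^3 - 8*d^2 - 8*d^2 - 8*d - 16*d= 8*d^3 - 16*d^2 - 24*d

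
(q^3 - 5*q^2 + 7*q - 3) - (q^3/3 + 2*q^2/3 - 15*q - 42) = 2*q^3/3 - 17*q^2/3 + 22*q + 39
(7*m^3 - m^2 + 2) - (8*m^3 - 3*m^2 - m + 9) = -m^3 + 2*m^2 + m - 7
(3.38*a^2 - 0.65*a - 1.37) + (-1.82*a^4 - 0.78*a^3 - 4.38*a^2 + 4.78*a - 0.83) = -1.82*a^4 - 0.78*a^3 - 1.0*a^2 + 4.13*a - 2.2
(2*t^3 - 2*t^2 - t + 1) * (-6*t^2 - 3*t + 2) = -12*t^5 + 6*t^4 + 16*t^3 - 7*t^2 - 5*t + 2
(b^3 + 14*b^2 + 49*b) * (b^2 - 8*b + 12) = b^5 + 6*b^4 - 51*b^3 - 224*b^2 + 588*b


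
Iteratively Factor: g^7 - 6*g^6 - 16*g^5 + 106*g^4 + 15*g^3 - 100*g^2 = (g + 1)*(g^6 - 7*g^5 - 9*g^4 + 115*g^3 - 100*g^2) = (g - 5)*(g + 1)*(g^5 - 2*g^4 - 19*g^3 + 20*g^2) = (g - 5)*(g + 1)*(g + 4)*(g^4 - 6*g^3 + 5*g^2) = g*(g - 5)*(g + 1)*(g + 4)*(g^3 - 6*g^2 + 5*g) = g*(g - 5)*(g - 1)*(g + 1)*(g + 4)*(g^2 - 5*g) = g*(g - 5)^2*(g - 1)*(g + 1)*(g + 4)*(g)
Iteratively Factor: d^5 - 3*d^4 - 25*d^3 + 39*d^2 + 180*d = (d + 3)*(d^4 - 6*d^3 - 7*d^2 + 60*d) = (d - 5)*(d + 3)*(d^3 - d^2 - 12*d) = (d - 5)*(d + 3)^2*(d^2 - 4*d) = d*(d - 5)*(d + 3)^2*(d - 4)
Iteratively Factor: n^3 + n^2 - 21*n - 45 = (n + 3)*(n^2 - 2*n - 15) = (n - 5)*(n + 3)*(n + 3)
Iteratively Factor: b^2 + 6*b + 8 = (b + 4)*(b + 2)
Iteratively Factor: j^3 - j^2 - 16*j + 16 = (j + 4)*(j^2 - 5*j + 4) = (j - 1)*(j + 4)*(j - 4)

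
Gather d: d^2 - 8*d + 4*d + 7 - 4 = d^2 - 4*d + 3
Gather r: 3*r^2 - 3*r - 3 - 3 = 3*r^2 - 3*r - 6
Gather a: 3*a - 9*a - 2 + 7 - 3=2 - 6*a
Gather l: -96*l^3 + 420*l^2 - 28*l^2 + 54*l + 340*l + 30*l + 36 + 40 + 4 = -96*l^3 + 392*l^2 + 424*l + 80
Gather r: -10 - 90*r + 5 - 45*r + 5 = -135*r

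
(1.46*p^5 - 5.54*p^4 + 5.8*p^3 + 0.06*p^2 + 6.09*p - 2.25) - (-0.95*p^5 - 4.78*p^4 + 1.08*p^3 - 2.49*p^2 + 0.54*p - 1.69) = 2.41*p^5 - 0.76*p^4 + 4.72*p^3 + 2.55*p^2 + 5.55*p - 0.56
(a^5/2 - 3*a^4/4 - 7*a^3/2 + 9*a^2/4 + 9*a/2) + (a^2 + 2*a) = a^5/2 - 3*a^4/4 - 7*a^3/2 + 13*a^2/4 + 13*a/2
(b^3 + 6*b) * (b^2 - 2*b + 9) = b^5 - 2*b^4 + 15*b^3 - 12*b^2 + 54*b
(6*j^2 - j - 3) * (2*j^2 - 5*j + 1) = 12*j^4 - 32*j^3 + 5*j^2 + 14*j - 3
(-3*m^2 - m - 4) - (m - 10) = -3*m^2 - 2*m + 6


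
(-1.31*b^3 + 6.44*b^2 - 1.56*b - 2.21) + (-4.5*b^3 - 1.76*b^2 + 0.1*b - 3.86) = -5.81*b^3 + 4.68*b^2 - 1.46*b - 6.07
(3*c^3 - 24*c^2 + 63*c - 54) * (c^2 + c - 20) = 3*c^5 - 21*c^4 - 21*c^3 + 489*c^2 - 1314*c + 1080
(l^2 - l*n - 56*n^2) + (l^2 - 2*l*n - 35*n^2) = 2*l^2 - 3*l*n - 91*n^2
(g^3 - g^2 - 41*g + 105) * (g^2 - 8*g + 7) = g^5 - 9*g^4 - 26*g^3 + 426*g^2 - 1127*g + 735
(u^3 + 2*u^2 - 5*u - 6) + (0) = u^3 + 2*u^2 - 5*u - 6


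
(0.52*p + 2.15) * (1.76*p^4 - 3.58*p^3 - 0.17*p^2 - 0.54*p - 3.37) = 0.9152*p^5 + 1.9224*p^4 - 7.7854*p^3 - 0.6463*p^2 - 2.9134*p - 7.2455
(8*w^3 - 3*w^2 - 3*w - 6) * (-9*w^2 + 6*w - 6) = -72*w^5 + 75*w^4 - 39*w^3 + 54*w^2 - 18*w + 36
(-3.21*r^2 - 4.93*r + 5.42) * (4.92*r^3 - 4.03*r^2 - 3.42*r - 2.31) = -15.7932*r^5 - 11.3193*r^4 + 57.5125*r^3 + 2.4331*r^2 - 7.1481*r - 12.5202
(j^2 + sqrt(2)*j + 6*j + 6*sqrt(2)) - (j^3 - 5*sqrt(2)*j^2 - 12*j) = -j^3 + j^2 + 5*sqrt(2)*j^2 + sqrt(2)*j + 18*j + 6*sqrt(2)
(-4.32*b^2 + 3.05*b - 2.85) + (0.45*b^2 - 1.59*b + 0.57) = -3.87*b^2 + 1.46*b - 2.28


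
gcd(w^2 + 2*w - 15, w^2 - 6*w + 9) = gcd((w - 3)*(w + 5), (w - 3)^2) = w - 3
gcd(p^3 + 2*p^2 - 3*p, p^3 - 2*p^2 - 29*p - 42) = p + 3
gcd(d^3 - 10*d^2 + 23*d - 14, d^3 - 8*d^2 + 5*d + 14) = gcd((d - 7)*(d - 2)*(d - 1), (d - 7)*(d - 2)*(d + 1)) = d^2 - 9*d + 14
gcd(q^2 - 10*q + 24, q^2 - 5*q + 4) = q - 4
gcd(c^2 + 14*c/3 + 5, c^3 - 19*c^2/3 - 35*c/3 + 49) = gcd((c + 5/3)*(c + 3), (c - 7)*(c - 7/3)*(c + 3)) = c + 3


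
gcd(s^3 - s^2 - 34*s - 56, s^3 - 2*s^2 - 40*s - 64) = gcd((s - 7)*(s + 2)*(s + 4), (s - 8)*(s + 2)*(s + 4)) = s^2 + 6*s + 8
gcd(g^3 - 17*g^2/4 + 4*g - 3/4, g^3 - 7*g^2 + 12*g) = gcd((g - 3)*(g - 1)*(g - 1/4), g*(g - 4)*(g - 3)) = g - 3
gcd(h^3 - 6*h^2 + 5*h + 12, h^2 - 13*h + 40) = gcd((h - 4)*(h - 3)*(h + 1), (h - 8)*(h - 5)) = 1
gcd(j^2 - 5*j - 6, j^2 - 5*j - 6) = j^2 - 5*j - 6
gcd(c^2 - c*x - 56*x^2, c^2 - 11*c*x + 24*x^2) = -c + 8*x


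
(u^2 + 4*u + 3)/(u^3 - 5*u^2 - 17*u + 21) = (u + 1)/(u^2 - 8*u + 7)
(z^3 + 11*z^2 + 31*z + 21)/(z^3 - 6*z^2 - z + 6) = (z^2 + 10*z + 21)/(z^2 - 7*z + 6)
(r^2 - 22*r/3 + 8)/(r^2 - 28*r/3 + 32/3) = (r - 6)/(r - 8)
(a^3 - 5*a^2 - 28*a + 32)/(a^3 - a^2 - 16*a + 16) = (a - 8)/(a - 4)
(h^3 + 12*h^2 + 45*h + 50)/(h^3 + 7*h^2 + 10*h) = (h + 5)/h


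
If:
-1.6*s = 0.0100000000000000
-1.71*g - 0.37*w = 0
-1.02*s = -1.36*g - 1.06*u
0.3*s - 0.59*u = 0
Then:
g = -0.00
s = -0.01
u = -0.00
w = 0.01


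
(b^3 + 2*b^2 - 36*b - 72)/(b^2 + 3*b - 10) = (b^3 + 2*b^2 - 36*b - 72)/(b^2 + 3*b - 10)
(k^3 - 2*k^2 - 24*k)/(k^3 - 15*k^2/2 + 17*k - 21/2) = 2*k*(k^2 - 2*k - 24)/(2*k^3 - 15*k^2 + 34*k - 21)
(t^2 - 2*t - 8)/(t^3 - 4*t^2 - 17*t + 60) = (t^2 - 2*t - 8)/(t^3 - 4*t^2 - 17*t + 60)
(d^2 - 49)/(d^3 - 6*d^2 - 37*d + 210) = (d + 7)/(d^2 + d - 30)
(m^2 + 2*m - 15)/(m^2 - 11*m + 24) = (m + 5)/(m - 8)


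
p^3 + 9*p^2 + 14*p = p*(p + 2)*(p + 7)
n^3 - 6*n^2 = n^2*(n - 6)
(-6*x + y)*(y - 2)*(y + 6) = -6*x*y^2 - 24*x*y + 72*x + y^3 + 4*y^2 - 12*y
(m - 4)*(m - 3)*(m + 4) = m^3 - 3*m^2 - 16*m + 48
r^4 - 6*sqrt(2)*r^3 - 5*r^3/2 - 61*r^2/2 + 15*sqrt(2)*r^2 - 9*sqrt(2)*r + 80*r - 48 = (r - 3/2)*(r - 1)*(r - 8*sqrt(2))*(r + 2*sqrt(2))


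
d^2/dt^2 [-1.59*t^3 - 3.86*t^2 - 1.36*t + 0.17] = -9.54*t - 7.72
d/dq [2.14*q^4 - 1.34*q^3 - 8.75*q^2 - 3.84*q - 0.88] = 8.56*q^3 - 4.02*q^2 - 17.5*q - 3.84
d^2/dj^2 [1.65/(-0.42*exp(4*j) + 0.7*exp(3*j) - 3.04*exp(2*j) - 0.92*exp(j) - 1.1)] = (-1.65*(1.68*exp(3*j) - 2.1*exp(2*j) + 6.08*exp(j) + 0.92)*(3.36*exp(3*j) - 4.2*exp(2*j) + 12.16*exp(j) + 1.84)*exp(j) + (11.088*exp(3*j) - 10.395*exp(2*j) + 20.064*exp(j) + 1.518)*(0.42*exp(4*j) - 0.7*exp(3*j) + 3.04*exp(2*j) + 0.92*exp(j) + 1.1))*exp(j)/(0.42*exp(4*j) - 0.7*exp(3*j) + 3.04*exp(2*j) + 0.92*exp(j) + 1.1)^3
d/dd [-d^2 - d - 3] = -2*d - 1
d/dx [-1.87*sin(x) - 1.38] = -1.87*cos(x)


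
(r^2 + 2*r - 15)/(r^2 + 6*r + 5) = (r - 3)/(r + 1)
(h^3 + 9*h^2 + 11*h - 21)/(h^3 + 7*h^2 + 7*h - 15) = (h + 7)/(h + 5)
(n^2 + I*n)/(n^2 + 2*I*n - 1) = n/(n + I)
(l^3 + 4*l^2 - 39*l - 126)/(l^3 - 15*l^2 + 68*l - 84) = (l^2 + 10*l + 21)/(l^2 - 9*l + 14)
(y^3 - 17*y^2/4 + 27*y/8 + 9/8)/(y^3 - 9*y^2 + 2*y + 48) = (8*y^2 - 10*y - 3)/(8*(y^2 - 6*y - 16))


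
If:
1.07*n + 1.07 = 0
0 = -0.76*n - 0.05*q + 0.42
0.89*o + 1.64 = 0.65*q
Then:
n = -1.00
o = 15.39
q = 23.60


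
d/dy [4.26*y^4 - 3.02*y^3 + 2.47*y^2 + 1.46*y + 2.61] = 17.04*y^3 - 9.06*y^2 + 4.94*y + 1.46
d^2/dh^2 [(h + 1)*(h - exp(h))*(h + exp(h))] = -4*h*exp(2*h) + 6*h - 8*exp(2*h) + 2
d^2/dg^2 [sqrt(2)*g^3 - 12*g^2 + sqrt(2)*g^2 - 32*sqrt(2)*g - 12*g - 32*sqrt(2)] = 6*sqrt(2)*g - 24 + 2*sqrt(2)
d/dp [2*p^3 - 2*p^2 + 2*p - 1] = 6*p^2 - 4*p + 2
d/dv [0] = 0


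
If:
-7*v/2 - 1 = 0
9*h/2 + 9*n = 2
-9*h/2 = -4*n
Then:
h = 16/117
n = 2/13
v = -2/7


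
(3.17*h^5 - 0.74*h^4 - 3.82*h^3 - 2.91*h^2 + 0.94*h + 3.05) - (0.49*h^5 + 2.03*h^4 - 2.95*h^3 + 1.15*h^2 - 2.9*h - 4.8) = 2.68*h^5 - 2.77*h^4 - 0.87*h^3 - 4.06*h^2 + 3.84*h + 7.85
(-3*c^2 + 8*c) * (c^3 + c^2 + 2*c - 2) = -3*c^5 + 5*c^4 + 2*c^3 + 22*c^2 - 16*c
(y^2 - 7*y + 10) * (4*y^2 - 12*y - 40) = 4*y^4 - 40*y^3 + 84*y^2 + 160*y - 400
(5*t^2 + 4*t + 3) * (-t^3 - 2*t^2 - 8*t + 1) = -5*t^5 - 14*t^4 - 51*t^3 - 33*t^2 - 20*t + 3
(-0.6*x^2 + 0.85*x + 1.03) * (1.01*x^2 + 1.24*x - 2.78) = -0.606*x^4 + 0.1145*x^3 + 3.7623*x^2 - 1.0858*x - 2.8634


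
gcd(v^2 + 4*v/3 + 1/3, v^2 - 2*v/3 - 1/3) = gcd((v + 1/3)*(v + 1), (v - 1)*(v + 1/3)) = v + 1/3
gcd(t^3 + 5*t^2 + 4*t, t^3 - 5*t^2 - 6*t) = t^2 + t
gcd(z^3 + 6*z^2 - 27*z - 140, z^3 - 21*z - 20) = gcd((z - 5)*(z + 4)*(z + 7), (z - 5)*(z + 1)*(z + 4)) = z^2 - z - 20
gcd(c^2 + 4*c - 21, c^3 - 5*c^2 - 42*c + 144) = c - 3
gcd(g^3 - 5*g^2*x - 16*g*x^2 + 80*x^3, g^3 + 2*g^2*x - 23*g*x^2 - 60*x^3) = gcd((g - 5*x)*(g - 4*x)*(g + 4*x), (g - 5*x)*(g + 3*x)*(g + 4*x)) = -g^2 + g*x + 20*x^2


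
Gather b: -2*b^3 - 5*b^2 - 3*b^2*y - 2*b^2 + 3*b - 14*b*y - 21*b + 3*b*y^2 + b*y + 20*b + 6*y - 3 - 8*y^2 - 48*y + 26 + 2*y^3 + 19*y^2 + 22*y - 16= -2*b^3 + b^2*(-3*y - 7) + b*(3*y^2 - 13*y + 2) + 2*y^3 + 11*y^2 - 20*y + 7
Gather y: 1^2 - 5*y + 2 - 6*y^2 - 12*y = -6*y^2 - 17*y + 3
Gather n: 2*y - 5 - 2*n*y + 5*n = n*(5 - 2*y) + 2*y - 5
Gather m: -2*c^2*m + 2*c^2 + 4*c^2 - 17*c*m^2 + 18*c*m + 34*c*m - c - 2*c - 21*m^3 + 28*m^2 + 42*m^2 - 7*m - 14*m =6*c^2 - 3*c - 21*m^3 + m^2*(70 - 17*c) + m*(-2*c^2 + 52*c - 21)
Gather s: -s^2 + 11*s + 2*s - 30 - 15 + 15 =-s^2 + 13*s - 30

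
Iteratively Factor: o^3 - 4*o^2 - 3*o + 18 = (o + 2)*(o^2 - 6*o + 9) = (o - 3)*(o + 2)*(o - 3)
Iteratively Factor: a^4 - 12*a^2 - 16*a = (a - 4)*(a^3 + 4*a^2 + 4*a) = a*(a - 4)*(a^2 + 4*a + 4) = a*(a - 4)*(a + 2)*(a + 2)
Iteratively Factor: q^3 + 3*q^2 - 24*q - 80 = (q - 5)*(q^2 + 8*q + 16) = (q - 5)*(q + 4)*(q + 4)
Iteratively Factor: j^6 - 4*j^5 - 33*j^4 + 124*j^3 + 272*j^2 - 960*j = (j - 5)*(j^5 + j^4 - 28*j^3 - 16*j^2 + 192*j) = (j - 5)*(j + 4)*(j^4 - 3*j^3 - 16*j^2 + 48*j) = (j - 5)*(j - 3)*(j + 4)*(j^3 - 16*j) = (j - 5)*(j - 3)*(j + 4)^2*(j^2 - 4*j) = (j - 5)*(j - 4)*(j - 3)*(j + 4)^2*(j)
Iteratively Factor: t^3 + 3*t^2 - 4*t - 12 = (t + 2)*(t^2 + t - 6) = (t - 2)*(t + 2)*(t + 3)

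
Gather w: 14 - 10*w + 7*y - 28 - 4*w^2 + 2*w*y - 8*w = -4*w^2 + w*(2*y - 18) + 7*y - 14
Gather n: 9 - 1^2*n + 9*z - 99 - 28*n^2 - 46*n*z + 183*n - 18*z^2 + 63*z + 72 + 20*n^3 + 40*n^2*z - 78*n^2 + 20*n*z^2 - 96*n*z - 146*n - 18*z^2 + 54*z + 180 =20*n^3 + n^2*(40*z - 106) + n*(20*z^2 - 142*z + 36) - 36*z^2 + 126*z + 162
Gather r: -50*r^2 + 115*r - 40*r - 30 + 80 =-50*r^2 + 75*r + 50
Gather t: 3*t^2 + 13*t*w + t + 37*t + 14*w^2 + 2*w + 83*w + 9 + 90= 3*t^2 + t*(13*w + 38) + 14*w^2 + 85*w + 99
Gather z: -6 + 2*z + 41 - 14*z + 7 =42 - 12*z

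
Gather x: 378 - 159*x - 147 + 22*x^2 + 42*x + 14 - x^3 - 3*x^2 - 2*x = -x^3 + 19*x^2 - 119*x + 245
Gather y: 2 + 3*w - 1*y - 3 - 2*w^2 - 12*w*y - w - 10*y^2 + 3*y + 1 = -2*w^2 + 2*w - 10*y^2 + y*(2 - 12*w)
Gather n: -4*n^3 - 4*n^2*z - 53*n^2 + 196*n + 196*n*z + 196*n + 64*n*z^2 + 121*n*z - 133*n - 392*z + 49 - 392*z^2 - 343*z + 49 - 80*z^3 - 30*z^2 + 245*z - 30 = -4*n^3 + n^2*(-4*z - 53) + n*(64*z^2 + 317*z + 259) - 80*z^3 - 422*z^2 - 490*z + 68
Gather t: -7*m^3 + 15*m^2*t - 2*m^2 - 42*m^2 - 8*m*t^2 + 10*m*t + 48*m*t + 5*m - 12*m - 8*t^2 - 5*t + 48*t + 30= -7*m^3 - 44*m^2 - 7*m + t^2*(-8*m - 8) + t*(15*m^2 + 58*m + 43) + 30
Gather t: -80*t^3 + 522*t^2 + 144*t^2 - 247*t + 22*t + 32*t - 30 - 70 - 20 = -80*t^3 + 666*t^2 - 193*t - 120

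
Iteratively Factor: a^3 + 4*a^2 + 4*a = (a + 2)*(a^2 + 2*a) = a*(a + 2)*(a + 2)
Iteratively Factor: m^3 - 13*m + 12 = (m - 1)*(m^2 + m - 12) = (m - 3)*(m - 1)*(m + 4)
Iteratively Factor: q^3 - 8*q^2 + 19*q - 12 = (q - 3)*(q^2 - 5*q + 4) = (q - 4)*(q - 3)*(q - 1)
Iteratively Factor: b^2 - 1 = (b - 1)*(b + 1)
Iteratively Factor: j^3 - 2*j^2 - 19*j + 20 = (j - 1)*(j^2 - j - 20) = (j - 5)*(j - 1)*(j + 4)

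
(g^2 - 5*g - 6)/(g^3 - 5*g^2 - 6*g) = 1/g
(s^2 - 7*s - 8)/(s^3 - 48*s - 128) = (s + 1)/(s^2 + 8*s + 16)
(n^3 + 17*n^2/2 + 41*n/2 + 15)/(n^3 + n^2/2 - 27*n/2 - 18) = (n^2 + 7*n + 10)/(n^2 - n - 12)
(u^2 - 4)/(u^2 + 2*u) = (u - 2)/u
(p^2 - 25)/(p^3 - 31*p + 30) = (p + 5)/(p^2 + 5*p - 6)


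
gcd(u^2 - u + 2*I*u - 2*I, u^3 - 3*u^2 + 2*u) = u - 1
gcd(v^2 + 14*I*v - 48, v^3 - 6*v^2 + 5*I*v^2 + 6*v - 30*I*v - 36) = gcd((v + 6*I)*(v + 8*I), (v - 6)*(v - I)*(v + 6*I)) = v + 6*I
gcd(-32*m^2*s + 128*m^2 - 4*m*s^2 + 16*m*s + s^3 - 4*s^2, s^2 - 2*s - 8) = s - 4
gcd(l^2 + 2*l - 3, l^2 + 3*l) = l + 3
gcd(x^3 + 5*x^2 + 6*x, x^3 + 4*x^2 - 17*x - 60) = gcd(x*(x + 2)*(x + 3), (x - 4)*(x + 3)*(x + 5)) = x + 3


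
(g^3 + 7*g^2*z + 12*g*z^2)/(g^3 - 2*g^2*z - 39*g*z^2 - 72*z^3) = g*(-g - 4*z)/(-g^2 + 5*g*z + 24*z^2)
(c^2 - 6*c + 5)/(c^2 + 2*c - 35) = (c - 1)/(c + 7)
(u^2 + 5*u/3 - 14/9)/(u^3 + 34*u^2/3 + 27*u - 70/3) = (u + 7/3)/(u^2 + 12*u + 35)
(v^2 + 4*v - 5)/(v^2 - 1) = (v + 5)/(v + 1)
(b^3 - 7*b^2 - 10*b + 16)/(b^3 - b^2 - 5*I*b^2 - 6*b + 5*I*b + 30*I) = (b^2 - 9*b + 8)/(b^2 - b*(3 + 5*I) + 15*I)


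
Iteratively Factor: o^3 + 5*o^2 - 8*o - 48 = (o - 3)*(o^2 + 8*o + 16) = (o - 3)*(o + 4)*(o + 4)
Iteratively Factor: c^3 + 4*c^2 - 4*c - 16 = (c + 2)*(c^2 + 2*c - 8) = (c + 2)*(c + 4)*(c - 2)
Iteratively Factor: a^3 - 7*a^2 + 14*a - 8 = (a - 2)*(a^2 - 5*a + 4) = (a - 2)*(a - 1)*(a - 4)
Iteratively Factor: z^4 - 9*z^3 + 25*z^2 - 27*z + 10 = (z - 1)*(z^3 - 8*z^2 + 17*z - 10) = (z - 5)*(z - 1)*(z^2 - 3*z + 2) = (z - 5)*(z - 1)^2*(z - 2)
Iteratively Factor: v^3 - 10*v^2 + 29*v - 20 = (v - 5)*(v^2 - 5*v + 4) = (v - 5)*(v - 4)*(v - 1)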